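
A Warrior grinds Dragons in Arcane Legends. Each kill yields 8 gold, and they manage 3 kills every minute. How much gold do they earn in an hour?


Gold per minute = 8 * 3 = 24
Gold per hour = 24 * 60 = 1440

1440 gold/hour


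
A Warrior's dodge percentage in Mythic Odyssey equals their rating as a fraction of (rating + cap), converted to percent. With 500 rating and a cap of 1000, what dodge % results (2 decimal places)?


dodge% = 500 / (500 + 1000) * 100
= 500 / 1500 * 100
= 0.333333 * 100
= 33.33%

33.33%


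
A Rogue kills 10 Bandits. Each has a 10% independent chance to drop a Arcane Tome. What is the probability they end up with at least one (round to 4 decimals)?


P(at least one) = 1 - P(none) = 1 - (1-p)^n
p = 10/100 = 0.1
1 - p = 0.9
(1 - p)^10 = 0.9^10 = 0.348678
P(at least one) = 1 - 0.348678 = 0.6513

0.6513


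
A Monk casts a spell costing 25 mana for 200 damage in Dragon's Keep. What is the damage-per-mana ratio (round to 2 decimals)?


Efficiency = damage / mana
= 200 / 25
= 8.00

8.00 dmg/mana


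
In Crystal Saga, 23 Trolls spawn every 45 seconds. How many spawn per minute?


Spawns per minute = count * (60 / interval)
= 23 * (60 / 45)
= 23 * 1.3333
= 30.67

30.67 per minute


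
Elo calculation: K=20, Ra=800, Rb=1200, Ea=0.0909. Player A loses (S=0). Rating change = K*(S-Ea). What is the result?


Elo update: delta = K * (S - Ea), where S = 0 (loses)
S - Ea = 0 - 0.0909 = -0.0909
Rating change = 20 * -0.0909
= -1.82

-1.82 rating points


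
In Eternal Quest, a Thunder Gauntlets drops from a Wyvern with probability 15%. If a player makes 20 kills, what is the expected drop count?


Expected drops = kills * (drop_rate / 100)
= 20 * (15 / 100)
= 20 * 0.15
= 3.0

3.0 drops


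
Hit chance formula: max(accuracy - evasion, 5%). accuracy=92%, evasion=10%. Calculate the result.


accuracy - evasion = 92 - 10 = 82
Apply floor: max(82, 5) = 82
Hit chance = 82%

82%


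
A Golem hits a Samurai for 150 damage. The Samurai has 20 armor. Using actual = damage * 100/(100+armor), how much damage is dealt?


actual = 150 * 100 / (100 + 20)
= 150 * 100 / 120
= 15000 / 120
= 125.00

125.00 damage


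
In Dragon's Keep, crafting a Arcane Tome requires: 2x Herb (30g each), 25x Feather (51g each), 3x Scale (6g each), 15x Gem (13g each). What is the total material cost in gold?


Cost breakdown:
  Herb: 2 * 30 = 60
  Feather: 25 * 51 = 1275
  Scale: 3 * 6 = 18
  Gem: 15 * 13 = 195
Total = 60 + 1275 + 18 + 195 = 1548

1548 gold


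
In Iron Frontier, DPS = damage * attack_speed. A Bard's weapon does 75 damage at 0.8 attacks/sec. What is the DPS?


DPS = damage * attack_speed
= 75 * 0.8
= 60.0

60.0 DPS


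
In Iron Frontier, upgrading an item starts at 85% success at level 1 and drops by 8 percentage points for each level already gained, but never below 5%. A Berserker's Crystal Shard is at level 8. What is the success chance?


raw_rate = 85 - 8 * (8 - 1)
= 85 - 8 * 7
= 85 - 56
= 29
Apply floor: max(29, 5) = 29%

29%


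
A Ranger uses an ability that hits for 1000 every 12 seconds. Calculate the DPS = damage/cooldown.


DPS = damage / cooldown
= 1000 / 12
= 83.33

83.33 DPS


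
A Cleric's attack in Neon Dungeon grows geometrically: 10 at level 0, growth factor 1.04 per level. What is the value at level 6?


value = base * growth^level
= 10 * 1.04^6
= 10 * 1.265319
= 12.65

12.65 attack


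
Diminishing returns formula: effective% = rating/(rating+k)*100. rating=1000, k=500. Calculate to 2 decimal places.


effective% = rating / (rating + k) * 100
= 1000 / (1000 + 500) * 100
= 1000 / 1500 * 100
= 0.666667 * 100
= 66.67%

66.67%


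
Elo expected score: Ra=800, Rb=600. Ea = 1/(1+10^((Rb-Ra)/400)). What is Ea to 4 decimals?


Elo expected score: Ea = 1/(1 + 10^((Rb-Ra)/400))
Rb - Ra = 600 - 800 = -200
(Rb-Ra)/400 = -200/400 = -0.5
10^-0.5 = 0.316228
Ea = 1/(1 + 0.316228) = 1/1.316228 = 0.7597

0.7597


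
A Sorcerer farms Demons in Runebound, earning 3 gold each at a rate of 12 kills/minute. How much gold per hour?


Gold per minute = 3 * 12 = 36
Gold per hour = 36 * 60 = 2160

2160 gold/hour


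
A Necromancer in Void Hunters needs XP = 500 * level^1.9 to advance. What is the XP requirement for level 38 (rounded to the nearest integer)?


XP = 500 * level^1.9
Substitute level = 38:
XP = 500 * 38^1.9
= 500 * 1003.6651
= 501833

501833 XP


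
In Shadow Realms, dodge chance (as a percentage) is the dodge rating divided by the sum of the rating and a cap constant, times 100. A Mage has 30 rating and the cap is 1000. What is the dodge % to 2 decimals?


dodge% = 30 / (30 + 1000) * 100
= 30 / 1030 * 100
= 0.029126 * 100
= 2.91%

2.91%


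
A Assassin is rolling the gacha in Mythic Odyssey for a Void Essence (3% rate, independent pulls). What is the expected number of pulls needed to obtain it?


Expected pulls for a geometric distribution = 1/p = 100 / rate%
= 100 / 3
= 33.33

33.33 pulls


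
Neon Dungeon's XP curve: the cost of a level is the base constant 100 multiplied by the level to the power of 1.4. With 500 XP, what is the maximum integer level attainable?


XP = 100 * level^1.4, so level = (XP / 100)^(1/1.4)
= (500 / 100)^(1/1.4)
= 5.0^0.7143
= 3.1569
Floor: level = 3

level 3


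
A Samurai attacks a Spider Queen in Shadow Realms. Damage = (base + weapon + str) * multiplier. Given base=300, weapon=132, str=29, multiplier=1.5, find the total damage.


Sum base + weapon + str = 300 + 132 + 29 = 461
Multiply by 1.5:
461 * 1.5 = 691.5

691.5 damage


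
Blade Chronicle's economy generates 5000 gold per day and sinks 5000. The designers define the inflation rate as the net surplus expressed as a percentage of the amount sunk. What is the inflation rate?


Net gold = 5000 - 5000 = 0
Inflation rate = net / sunk * 100 = 0 / 5000 * 100
= 0.0 * 100
= 0.00%

0.00%


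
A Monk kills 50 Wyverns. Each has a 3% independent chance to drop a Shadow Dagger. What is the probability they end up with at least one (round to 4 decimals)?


P(at least one) = 1 - P(none) = 1 - (1-p)^n
p = 3/100 = 0.03
1 - p = 0.97
(1 - p)^50 = 0.97^50 = 0.218065
P(at least one) = 1 - 0.218065 = 0.7819

0.7819


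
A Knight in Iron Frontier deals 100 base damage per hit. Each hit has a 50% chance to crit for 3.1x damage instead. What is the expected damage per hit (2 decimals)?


E[dmg] = base * (1 + crit_chance * (crit_mult - 1))
cc as decimal = 50/100 = 0.5
cm - 1 = 3.1 - 1 = 2.1
Bonus factor = 0.5 * 2.1 = 1.05
Total multiplier = 1 + 1.05 = 2.05
Expected damage = 100 * 2.05 = 205.00

205.00 damage


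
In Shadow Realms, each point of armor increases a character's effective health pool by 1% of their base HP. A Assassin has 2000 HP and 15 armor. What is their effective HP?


EHP = 2000 * (1 + 15/100)
= 2000 * (1 + 0.15)
= 2000 * 1.15
= 2300.0

2300.0 EHP


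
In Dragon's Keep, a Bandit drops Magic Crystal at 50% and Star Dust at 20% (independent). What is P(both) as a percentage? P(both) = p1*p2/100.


For independent events, P(both) = P(A) * P(B)
= 50% * 20%
= 1000 / 100 %
= 10.0%

10.0%


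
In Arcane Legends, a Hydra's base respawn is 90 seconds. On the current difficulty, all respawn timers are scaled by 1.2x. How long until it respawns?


Respawn time = base * multiplier
= 90 * 1.2
= 108.0 seconds

108.0 seconds


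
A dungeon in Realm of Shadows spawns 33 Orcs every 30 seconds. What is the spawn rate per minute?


Spawns per minute = count * (60 / interval)
= 33 * (60 / 30)
= 33 * 2.0
= 66.0

66.0 per minute


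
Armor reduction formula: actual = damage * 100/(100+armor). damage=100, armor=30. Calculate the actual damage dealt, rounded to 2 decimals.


actual = 100 * 100 / (100 + 30)
= 100 * 100 / 130
= 10000 / 130
= 76.92

76.92 damage


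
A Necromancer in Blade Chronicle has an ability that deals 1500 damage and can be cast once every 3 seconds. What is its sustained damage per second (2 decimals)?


DPS = damage / cooldown
= 1500 / 3
= 500.00

500.00 DPS


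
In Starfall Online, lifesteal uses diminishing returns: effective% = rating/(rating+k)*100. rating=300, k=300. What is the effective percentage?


effective% = rating / (rating + k) * 100
= 300 / (300 + 300) * 100
= 300 / 600 * 100
= 0.5 * 100
= 50.00%

50.00%


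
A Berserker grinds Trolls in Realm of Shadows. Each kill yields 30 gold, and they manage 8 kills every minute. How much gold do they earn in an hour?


Gold per minute = 30 * 8 = 240
Gold per hour = 240 * 60 = 14400

14400 gold/hour


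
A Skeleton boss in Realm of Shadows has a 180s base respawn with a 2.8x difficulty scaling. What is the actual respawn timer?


Respawn time = base * multiplier
= 180 * 2.8
= 504.0 seconds

504.0 seconds


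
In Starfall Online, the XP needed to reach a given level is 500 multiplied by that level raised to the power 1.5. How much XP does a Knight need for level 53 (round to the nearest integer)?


XP = 500 * level^1.5
Substitute level = 53:
XP = 500 * 53^1.5
= 500 * 385.8458
= 192923

192923 XP


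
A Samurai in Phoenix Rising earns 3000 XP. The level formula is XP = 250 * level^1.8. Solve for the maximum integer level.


XP = 250 * level^1.8, so level = (XP / 250)^(1/1.8)
= (3000 / 250)^(1/1.8)
= 12.0^0.5556
= 3.9769
Floor: level = 3

level 3


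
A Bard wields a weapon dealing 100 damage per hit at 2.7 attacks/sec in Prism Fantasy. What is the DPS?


DPS = damage * attack_speed
= 100 * 2.7
= 270.0

270.0 DPS


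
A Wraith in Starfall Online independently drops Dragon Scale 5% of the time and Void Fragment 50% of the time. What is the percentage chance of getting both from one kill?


For independent events, P(both) = P(A) * P(B)
= 5% * 50%
= 250 / 100 %
= 2.5%

2.5%


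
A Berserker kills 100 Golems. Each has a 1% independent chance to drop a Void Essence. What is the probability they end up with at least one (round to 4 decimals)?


P(at least one) = 1 - P(none) = 1 - (1-p)^n
p = 1/100 = 0.01
1 - p = 0.99
(1 - p)^100 = 0.99^100 = 0.366032
P(at least one) = 1 - 0.366032 = 0.6340

0.6340


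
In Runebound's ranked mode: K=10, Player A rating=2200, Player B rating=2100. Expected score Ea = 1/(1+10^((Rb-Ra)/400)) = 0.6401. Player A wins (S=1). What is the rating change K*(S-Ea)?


Elo update: delta = K * (S - Ea), where S = 1 (wins)
S - Ea = 1 - 0.6401 = 0.3599
Rating change = 10 * 0.3599
= 3.60

3.60 rating points


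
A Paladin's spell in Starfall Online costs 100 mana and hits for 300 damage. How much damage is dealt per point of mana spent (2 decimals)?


Efficiency = damage / mana
= 300 / 100
= 3.00

3.00 dmg/mana


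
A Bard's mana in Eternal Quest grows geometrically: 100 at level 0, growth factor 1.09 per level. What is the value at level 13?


value = base * growth^level
= 100 * 1.09^13
= 100 * 3.065805
= 306.58

306.58 mana


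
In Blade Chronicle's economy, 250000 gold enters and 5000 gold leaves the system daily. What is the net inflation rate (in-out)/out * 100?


Net gold = 250000 - 5000 = 245000
Inflation rate = net / sunk * 100 = 245000 / 5000 * 100
= 49.0 * 100
= 4900.00%

4900.00%


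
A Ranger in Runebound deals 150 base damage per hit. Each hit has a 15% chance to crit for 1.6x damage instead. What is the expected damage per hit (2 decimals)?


E[dmg] = base * (1 + crit_chance * (crit_mult - 1))
cc as decimal = 15/100 = 0.15
cm - 1 = 1.6 - 1 = 0.6
Bonus factor = 0.15 * 0.6 = 0.09
Total multiplier = 1 + 0.09 = 1.09
Expected damage = 150 * 1.09 = 163.50

163.50 damage


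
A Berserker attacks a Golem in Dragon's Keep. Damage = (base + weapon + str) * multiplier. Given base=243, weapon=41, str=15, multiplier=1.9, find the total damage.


Sum base + weapon + str = 243 + 41 + 15 = 299
Multiply by 1.9:
299 * 1.9 = 568.1

568.1 damage


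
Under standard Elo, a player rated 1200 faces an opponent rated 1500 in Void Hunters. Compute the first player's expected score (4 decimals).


Elo expected score: Ea = 1/(1 + 10^((Rb-Ra)/400))
Rb - Ra = 1500 - 1200 = 300
(Rb-Ra)/400 = 300/400 = 0.75
10^0.75 = 5.623413
Ea = 1/(1 + 5.623413) = 1/6.623413 = 0.1510

0.1510


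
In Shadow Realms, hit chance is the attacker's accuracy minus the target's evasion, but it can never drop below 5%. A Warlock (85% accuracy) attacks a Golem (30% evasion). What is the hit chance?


accuracy - evasion = 85 - 30 = 55
Apply floor: max(55, 5) = 55
Hit chance = 55%

55%


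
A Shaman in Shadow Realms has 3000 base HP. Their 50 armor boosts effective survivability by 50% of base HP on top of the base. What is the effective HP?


EHP = 3000 * (1 + 50/100)
= 3000 * (1 + 0.5)
= 3000 * 1.5
= 4500.0

4500.0 EHP


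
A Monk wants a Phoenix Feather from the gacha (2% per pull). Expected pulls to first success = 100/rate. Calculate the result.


Expected pulls for a geometric distribution = 1/p = 100 / rate%
= 100 / 2
= 50.0

50.0 pulls


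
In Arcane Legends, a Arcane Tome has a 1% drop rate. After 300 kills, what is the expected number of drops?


Expected drops = kills * (drop_rate / 100)
= 300 * (1 / 100)
= 300 * 0.01
= 3.0

3.0 drops


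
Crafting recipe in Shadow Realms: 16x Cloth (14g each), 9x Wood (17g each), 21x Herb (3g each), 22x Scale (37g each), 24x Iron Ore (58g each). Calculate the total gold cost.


Cost breakdown:
  Cloth: 16 * 14 = 224
  Wood: 9 * 17 = 153
  Herb: 21 * 3 = 63
  Scale: 22 * 37 = 814
  Iron Ore: 24 * 58 = 1392
Total = 224 + 153 + 63 + 814 + 1392 = 2646

2646 gold


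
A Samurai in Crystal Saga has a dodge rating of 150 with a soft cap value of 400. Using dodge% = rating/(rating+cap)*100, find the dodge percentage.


dodge% = 150 / (150 + 400) * 100
= 150 / 550 * 100
= 0.272727 * 100
= 27.27%

27.27%


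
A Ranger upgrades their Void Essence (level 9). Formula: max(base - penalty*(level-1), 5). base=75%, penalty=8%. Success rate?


raw_rate = 75 - 8 * (9 - 1)
= 75 - 8 * 8
= 75 - 64
= 11
Apply floor: max(11, 5) = 11%

11%


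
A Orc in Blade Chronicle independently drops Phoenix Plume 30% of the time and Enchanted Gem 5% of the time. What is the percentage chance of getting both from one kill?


For independent events, P(both) = P(A) * P(B)
= 30% * 5%
= 150 / 100 %
= 1.5%

1.5%


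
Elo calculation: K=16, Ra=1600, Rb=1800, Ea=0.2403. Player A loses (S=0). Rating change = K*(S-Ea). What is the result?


Elo update: delta = K * (S - Ea), where S = 0 (loses)
S - Ea = 0 - 0.2403 = -0.2403
Rating change = 16 * -0.2403
= -3.84

-3.84 rating points


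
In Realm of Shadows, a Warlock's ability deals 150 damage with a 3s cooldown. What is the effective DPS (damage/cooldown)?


DPS = damage / cooldown
= 150 / 3
= 50.00

50.00 DPS


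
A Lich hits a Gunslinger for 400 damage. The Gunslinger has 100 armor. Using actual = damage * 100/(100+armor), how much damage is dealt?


actual = 400 * 100 / (100 + 100)
= 400 * 100 / 200
= 40000 / 200
= 200.00

200.00 damage


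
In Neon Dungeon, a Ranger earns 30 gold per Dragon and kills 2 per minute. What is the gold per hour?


Gold per minute = 30 * 2 = 60
Gold per hour = 60 * 60 = 3600

3600 gold/hour


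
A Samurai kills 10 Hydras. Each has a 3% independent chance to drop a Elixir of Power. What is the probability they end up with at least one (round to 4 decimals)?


P(at least one) = 1 - P(none) = 1 - (1-p)^n
p = 3/100 = 0.03
1 - p = 0.97
(1 - p)^10 = 0.97^10 = 0.737424
P(at least one) = 1 - 0.737424 = 0.2626

0.2626


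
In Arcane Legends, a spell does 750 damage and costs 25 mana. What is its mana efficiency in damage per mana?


Efficiency = damage / mana
= 750 / 25
= 30.00

30.00 dmg/mana


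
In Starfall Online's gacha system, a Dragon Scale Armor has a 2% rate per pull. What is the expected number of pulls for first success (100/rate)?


Expected pulls for a geometric distribution = 1/p = 100 / rate%
= 100 / 2
= 50.0

50.0 pulls


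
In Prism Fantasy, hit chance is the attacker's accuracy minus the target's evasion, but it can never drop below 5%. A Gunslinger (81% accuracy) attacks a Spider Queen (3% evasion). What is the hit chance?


accuracy - evasion = 81 - 3 = 78
Apply floor: max(78, 5) = 78
Hit chance = 78%

78%


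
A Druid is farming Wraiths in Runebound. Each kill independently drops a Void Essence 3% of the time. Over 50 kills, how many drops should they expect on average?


Expected drops = kills * (drop_rate / 100)
= 50 * (3 / 100)
= 50 * 0.03
= 1.5

1.5 drops


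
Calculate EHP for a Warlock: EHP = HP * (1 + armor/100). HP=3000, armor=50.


EHP = 3000 * (1 + 50/100)
= 3000 * (1 + 0.5)
= 3000 * 1.5
= 4500.0

4500.0 EHP


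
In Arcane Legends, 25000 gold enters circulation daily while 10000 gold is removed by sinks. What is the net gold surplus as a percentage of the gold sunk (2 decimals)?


Net gold = 25000 - 10000 = 15000
Inflation rate = net / sunk * 100 = 15000 / 10000 * 100
= 1.5 * 100
= 150.00%

150.00%


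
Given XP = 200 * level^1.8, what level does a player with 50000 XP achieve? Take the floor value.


XP = 200 * level^1.8, so level = (XP / 200)^(1/1.8)
= (50000 / 200)^(1/1.8)
= 250.0^0.5556
= 21.4876
Floor: level = 21

level 21


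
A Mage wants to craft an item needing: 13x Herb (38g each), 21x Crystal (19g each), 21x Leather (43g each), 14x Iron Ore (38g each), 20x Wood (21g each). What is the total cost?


Cost breakdown:
  Herb: 13 * 38 = 494
  Crystal: 21 * 19 = 399
  Leather: 21 * 43 = 903
  Iron Ore: 14 * 38 = 532
  Wood: 20 * 21 = 420
Total = 494 + 399 + 903 + 532 + 420 = 2748

2748 gold


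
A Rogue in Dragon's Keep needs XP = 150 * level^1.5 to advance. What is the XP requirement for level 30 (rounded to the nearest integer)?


XP = 150 * level^1.5
Substitute level = 30:
XP = 150 * 30^1.5
= 150 * 164.3168
= 24648

24648 XP


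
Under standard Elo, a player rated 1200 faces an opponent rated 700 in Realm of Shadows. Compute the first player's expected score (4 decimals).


Elo expected score: Ea = 1/(1 + 10^((Rb-Ra)/400))
Rb - Ra = 700 - 1200 = -500
(Rb-Ra)/400 = -500/400 = -1.25
10^-1.25 = 0.056234
Ea = 1/(1 + 0.056234) = 1/1.056234 = 0.9468

0.9468


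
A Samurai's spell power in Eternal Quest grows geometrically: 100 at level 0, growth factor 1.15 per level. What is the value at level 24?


value = base * growth^level
= 100 * 1.15^24
= 100 * 28.625176
= 2862.52

2862.52 spell power


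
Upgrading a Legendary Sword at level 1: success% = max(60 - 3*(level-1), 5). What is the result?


raw_rate = 60 - 3 * (1 - 1)
= 60 - 3 * 0
= 60 - 0
= 60
Apply floor: max(60, 5) = 60%

60%


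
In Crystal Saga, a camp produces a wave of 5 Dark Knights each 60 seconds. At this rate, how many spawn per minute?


Spawns per minute = count * (60 / interval)
= 5 * (60 / 60)
= 5 * 1.0
= 5.0

5.0 per minute


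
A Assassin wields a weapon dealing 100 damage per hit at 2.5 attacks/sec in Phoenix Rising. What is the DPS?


DPS = damage * attack_speed
= 100 * 2.5
= 250.0

250.0 DPS


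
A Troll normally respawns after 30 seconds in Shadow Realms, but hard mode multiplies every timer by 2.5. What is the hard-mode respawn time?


Respawn time = base * multiplier
= 30 * 2.5
= 75.0 seconds

75.0 seconds


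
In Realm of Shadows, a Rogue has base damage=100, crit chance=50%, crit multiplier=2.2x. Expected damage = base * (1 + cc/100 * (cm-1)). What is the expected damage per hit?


E[dmg] = base * (1 + crit_chance * (crit_mult - 1))
cc as decimal = 50/100 = 0.5
cm - 1 = 2.2 - 1 = 1.2
Bonus factor = 0.5 * 1.2 = 0.6
Total multiplier = 1 + 0.6 = 1.6
Expected damage = 100 * 1.6 = 160.00

160.00 damage


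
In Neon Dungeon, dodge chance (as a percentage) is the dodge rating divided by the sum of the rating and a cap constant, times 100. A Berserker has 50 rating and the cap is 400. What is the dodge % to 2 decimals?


dodge% = 50 / (50 + 400) * 100
= 50 / 450 * 100
= 0.111111 * 100
= 11.11%

11.11%


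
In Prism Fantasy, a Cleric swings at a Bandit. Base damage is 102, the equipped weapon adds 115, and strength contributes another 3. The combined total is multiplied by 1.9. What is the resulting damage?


Sum base + weapon + str = 102 + 115 + 3 = 220
Multiply by 1.9:
220 * 1.9 = 418.0

418.0 damage


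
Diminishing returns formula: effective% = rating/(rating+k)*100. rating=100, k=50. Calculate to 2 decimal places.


effective% = rating / (rating + k) * 100
= 100 / (100 + 50) * 100
= 100 / 150 * 100
= 0.666667 * 100
= 66.67%

66.67%


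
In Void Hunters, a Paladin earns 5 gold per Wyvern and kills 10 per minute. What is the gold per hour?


Gold per minute = 5 * 10 = 50
Gold per hour = 50 * 60 = 3000

3000 gold/hour


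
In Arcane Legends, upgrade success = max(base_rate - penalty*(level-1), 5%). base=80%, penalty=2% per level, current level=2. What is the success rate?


raw_rate = 80 - 2 * (2 - 1)
= 80 - 2 * 1
= 80 - 2
= 78
Apply floor: max(78, 5) = 78%

78%


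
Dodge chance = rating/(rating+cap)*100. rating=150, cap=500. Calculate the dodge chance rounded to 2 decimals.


dodge% = 150 / (150 + 500) * 100
= 150 / 650 * 100
= 0.230769 * 100
= 23.08%

23.08%


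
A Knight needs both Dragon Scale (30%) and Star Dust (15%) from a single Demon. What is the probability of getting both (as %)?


For independent events, P(both) = P(A) * P(B)
= 30% * 15%
= 450 / 100 %
= 4.5%

4.5%


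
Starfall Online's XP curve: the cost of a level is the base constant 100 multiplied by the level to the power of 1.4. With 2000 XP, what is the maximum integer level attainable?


XP = 100 * level^1.4, so level = (XP / 100)^(1/1.4)
= (2000 / 100)^(1/1.4)
= 20.0^0.7143
= 8.4978
Floor: level = 8

level 8


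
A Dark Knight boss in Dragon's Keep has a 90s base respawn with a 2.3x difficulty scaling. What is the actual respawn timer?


Respawn time = base * multiplier
= 90 * 2.3
= 207.0 seconds

207.0 seconds


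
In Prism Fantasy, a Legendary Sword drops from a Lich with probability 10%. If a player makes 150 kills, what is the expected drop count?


Expected drops = kills * (drop_rate / 100)
= 150 * (10 / 100)
= 150 * 0.1
= 15.0

15.0 drops


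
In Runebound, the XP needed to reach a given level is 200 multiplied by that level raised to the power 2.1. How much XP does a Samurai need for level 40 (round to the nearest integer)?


XP = 200 * level^2.1
Substitute level = 40:
XP = 200 * 40^2.1
= 200 * 2313.8009
= 462760

462760 XP


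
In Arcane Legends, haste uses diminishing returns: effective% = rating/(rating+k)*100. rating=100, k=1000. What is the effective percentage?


effective% = rating / (rating + k) * 100
= 100 / (100 + 1000) * 100
= 100 / 1100 * 100
= 0.090909 * 100
= 9.09%

9.09%


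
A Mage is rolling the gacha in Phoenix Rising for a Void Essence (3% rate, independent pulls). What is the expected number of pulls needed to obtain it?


Expected pulls for a geometric distribution = 1/p = 100 / rate%
= 100 / 3
= 33.33

33.33 pulls


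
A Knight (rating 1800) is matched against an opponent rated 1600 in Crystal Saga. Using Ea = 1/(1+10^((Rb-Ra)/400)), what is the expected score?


Elo expected score: Ea = 1/(1 + 10^((Rb-Ra)/400))
Rb - Ra = 1600 - 1800 = -200
(Rb-Ra)/400 = -200/400 = -0.5
10^-0.5 = 0.316228
Ea = 1/(1 + 0.316228) = 1/1.316228 = 0.7597

0.7597


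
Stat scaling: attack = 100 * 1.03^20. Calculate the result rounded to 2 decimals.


value = base * growth^level
= 100 * 1.03^20
= 100 * 1.806111
= 180.61

180.61 attack


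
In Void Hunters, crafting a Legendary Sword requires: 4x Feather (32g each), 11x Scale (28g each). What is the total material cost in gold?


Cost breakdown:
  Feather: 4 * 32 = 128
  Scale: 11 * 28 = 308
Total = 128 + 308 = 436

436 gold


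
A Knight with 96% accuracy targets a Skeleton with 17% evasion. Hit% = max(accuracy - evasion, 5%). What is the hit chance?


accuracy - evasion = 96 - 17 = 79
Apply floor: max(79, 5) = 79
Hit chance = 79%

79%


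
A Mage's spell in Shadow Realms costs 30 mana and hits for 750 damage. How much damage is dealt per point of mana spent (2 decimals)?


Efficiency = damage / mana
= 750 / 30
= 25.00

25.00 dmg/mana


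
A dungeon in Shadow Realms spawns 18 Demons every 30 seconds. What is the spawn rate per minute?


Spawns per minute = count * (60 / interval)
= 18 * (60 / 30)
= 18 * 2.0
= 36.0

36.0 per minute


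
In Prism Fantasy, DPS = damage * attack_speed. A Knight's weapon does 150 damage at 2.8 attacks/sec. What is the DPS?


DPS = damage * attack_speed
= 150 * 2.8
= 420.0

420.0 DPS


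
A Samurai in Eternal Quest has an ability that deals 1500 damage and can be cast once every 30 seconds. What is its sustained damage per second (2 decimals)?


DPS = damage / cooldown
= 1500 / 30
= 50.00

50.00 DPS


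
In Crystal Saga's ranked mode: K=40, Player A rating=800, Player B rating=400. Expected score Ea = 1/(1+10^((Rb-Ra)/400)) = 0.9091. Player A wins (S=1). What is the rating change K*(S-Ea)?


Elo update: delta = K * (S - Ea), where S = 1 (wins)
S - Ea = 1 - 0.9091 = 0.0909
Rating change = 40 * 0.0909
= 3.64

3.64 rating points


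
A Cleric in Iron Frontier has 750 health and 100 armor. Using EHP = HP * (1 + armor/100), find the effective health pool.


EHP = 750 * (1 + 100/100)
= 750 * (1 + 1.0)
= 750 * 2.0
= 1500.0

1500.0 EHP


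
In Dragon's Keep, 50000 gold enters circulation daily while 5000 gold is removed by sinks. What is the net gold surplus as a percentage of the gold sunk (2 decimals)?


Net gold = 50000 - 5000 = 45000
Inflation rate = net / sunk * 100 = 45000 / 5000 * 100
= 9.0 * 100
= 900.00%

900.00%


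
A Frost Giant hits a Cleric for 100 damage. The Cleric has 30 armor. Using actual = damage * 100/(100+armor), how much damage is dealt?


actual = 100 * 100 / (100 + 30)
= 100 * 100 / 130
= 10000 / 130
= 76.92

76.92 damage


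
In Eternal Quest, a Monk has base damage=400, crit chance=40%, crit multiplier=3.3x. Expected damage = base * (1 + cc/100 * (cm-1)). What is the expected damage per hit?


E[dmg] = base * (1 + crit_chance * (crit_mult - 1))
cc as decimal = 40/100 = 0.4
cm - 1 = 3.3 - 1 = 2.3
Bonus factor = 0.4 * 2.3 = 0.92
Total multiplier = 1 + 0.92 = 1.92
Expected damage = 400 * 1.92 = 768.00

768.00 damage


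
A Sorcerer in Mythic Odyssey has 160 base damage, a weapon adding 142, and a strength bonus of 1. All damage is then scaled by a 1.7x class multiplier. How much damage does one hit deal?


Sum base + weapon + str = 160 + 142 + 1 = 303
Multiply by 1.7:
303 * 1.7 = 515.1

515.1 damage


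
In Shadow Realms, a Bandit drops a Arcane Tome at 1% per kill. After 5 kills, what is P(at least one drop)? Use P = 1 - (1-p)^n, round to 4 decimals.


P(at least one) = 1 - P(none) = 1 - (1-p)^n
p = 1/100 = 0.01
1 - p = 0.99
(1 - p)^5 = 0.99^5 = 0.950990
P(at least one) = 1 - 0.950990 = 0.0490

0.0490


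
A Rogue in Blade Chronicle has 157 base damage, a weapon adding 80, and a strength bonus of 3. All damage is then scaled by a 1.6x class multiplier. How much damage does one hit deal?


Sum base + weapon + str = 157 + 80 + 3 = 240
Multiply by 1.6:
240 * 1.6 = 384.0

384.0 damage


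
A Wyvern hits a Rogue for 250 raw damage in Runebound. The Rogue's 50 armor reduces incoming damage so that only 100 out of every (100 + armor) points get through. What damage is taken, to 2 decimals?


actual = 250 * 100 / (100 + 50)
= 250 * 100 / 150
= 25000 / 150
= 166.67

166.67 damage


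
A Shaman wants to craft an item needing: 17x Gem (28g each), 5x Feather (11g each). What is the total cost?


Cost breakdown:
  Gem: 17 * 28 = 476
  Feather: 5 * 11 = 55
Total = 476 + 55 = 531

531 gold


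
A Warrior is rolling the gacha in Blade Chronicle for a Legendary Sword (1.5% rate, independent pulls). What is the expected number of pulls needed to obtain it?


Expected pulls for a geometric distribution = 1/p = 100 / rate%
= 100 / 1.5
= 66.67

66.67 pulls


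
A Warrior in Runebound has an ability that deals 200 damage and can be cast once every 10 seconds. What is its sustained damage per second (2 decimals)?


DPS = damage / cooldown
= 200 / 10
= 20.00

20.00 DPS


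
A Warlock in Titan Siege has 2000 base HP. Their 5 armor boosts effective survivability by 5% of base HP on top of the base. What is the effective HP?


EHP = 2000 * (1 + 5/100)
= 2000 * (1 + 0.05)
= 2000 * 1.05
= 2100.0

2100.0 EHP


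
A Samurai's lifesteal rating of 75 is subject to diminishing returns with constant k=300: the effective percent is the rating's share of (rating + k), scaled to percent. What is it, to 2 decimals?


effective% = rating / (rating + k) * 100
= 75 / (75 + 300) * 100
= 75 / 375 * 100
= 0.2 * 100
= 20.00%

20.00%


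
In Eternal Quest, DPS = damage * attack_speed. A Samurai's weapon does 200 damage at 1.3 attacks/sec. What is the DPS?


DPS = damage * attack_speed
= 200 * 1.3
= 260.0

260.0 DPS


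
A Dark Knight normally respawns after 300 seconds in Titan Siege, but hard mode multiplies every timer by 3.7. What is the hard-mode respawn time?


Respawn time = base * multiplier
= 300 * 3.7
= 1110.0 seconds

1110.0 seconds


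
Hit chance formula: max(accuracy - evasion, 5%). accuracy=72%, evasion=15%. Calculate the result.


accuracy - evasion = 72 - 15 = 57
Apply floor: max(57, 5) = 57
Hit chance = 57%

57%


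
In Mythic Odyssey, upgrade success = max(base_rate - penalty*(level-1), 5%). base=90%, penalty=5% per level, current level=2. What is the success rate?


raw_rate = 90 - 5 * (2 - 1)
= 90 - 5 * 1
= 90 - 5
= 85
Apply floor: max(85, 5) = 85%

85%


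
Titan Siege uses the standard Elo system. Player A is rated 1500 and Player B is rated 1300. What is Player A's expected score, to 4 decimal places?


Elo expected score: Ea = 1/(1 + 10^((Rb-Ra)/400))
Rb - Ra = 1300 - 1500 = -200
(Rb-Ra)/400 = -200/400 = -0.5
10^-0.5 = 0.316228
Ea = 1/(1 + 0.316228) = 1/1.316228 = 0.7597

0.7597


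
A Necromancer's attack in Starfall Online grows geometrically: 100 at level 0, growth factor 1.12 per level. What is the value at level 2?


value = base * growth^level
= 100 * 1.12^2
= 100 * 1.2544
= 125.44

125.44 attack


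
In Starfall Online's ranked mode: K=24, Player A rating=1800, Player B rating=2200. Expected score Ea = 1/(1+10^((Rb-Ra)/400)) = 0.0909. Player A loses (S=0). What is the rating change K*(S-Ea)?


Elo update: delta = K * (S - Ea), where S = 0 (loses)
S - Ea = 0 - 0.0909 = -0.0909
Rating change = 24 * -0.0909
= -2.18

-2.18 rating points


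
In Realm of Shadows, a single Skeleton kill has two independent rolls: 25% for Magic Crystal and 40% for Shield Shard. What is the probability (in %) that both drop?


For independent events, P(both) = P(A) * P(B)
= 25% * 40%
= 1000 / 100 %
= 10.0%

10.0%


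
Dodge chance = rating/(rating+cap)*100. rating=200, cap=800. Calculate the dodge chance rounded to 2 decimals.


dodge% = 200 / (200 + 800) * 100
= 200 / 1000 * 100
= 0.2 * 100
= 20.00%

20.00%


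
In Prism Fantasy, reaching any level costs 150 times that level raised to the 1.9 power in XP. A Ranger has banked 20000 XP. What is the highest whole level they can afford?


XP = 150 * level^1.9, so level = (XP / 150)^(1/1.9)
= (20000 / 150)^(1/1.9)
= 133.3333^0.5263
= 13.1338
Floor: level = 13

level 13


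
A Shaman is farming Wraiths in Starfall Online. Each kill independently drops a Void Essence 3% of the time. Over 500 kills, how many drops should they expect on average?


Expected drops = kills * (drop_rate / 100)
= 500 * (3 / 100)
= 500 * 0.03
= 15.0

15.0 drops


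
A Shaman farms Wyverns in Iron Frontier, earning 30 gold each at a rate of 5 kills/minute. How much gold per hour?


Gold per minute = 30 * 5 = 150
Gold per hour = 150 * 60 = 9000

9000 gold/hour


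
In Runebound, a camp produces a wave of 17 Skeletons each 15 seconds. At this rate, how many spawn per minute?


Spawns per minute = count * (60 / interval)
= 17 * (60 / 15)
= 17 * 4.0
= 68.0

68.0 per minute


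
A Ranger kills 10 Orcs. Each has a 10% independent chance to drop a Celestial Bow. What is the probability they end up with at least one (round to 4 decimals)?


P(at least one) = 1 - P(none) = 1 - (1-p)^n
p = 10/100 = 0.1
1 - p = 0.9
(1 - p)^10 = 0.9^10 = 0.348678
P(at least one) = 1 - 0.348678 = 0.6513

0.6513


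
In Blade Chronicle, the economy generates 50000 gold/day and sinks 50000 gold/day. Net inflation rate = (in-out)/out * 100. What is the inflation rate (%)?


Net gold = 50000 - 50000 = 0
Inflation rate = net / sunk * 100 = 0 / 50000 * 100
= 0.0 * 100
= 0.00%

0.00%


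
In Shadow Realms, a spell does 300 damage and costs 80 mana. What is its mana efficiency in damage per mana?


Efficiency = damage / mana
= 300 / 80
= 3.75

3.75 dmg/mana


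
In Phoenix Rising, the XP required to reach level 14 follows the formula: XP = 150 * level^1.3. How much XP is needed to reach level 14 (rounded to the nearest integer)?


XP = 150 * level^1.3
Substitute level = 14:
XP = 150 * 14^1.3
= 150 * 30.9006
= 4635

4635 XP


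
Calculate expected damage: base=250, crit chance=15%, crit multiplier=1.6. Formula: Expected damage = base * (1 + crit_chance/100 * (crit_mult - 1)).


E[dmg] = base * (1 + crit_chance * (crit_mult - 1))
cc as decimal = 15/100 = 0.15
cm - 1 = 1.6 - 1 = 0.6
Bonus factor = 0.15 * 0.6 = 0.09
Total multiplier = 1 + 0.09 = 1.09
Expected damage = 250 * 1.09 = 272.50

272.50 damage


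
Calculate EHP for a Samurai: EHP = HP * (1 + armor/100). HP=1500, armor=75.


EHP = 1500 * (1 + 75/100)
= 1500 * (1 + 0.75)
= 1500 * 1.75
= 2625.0

2625.0 EHP


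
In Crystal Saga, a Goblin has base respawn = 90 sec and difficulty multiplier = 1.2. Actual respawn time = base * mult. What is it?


Respawn time = base * multiplier
= 90 * 1.2
= 108.0 seconds

108.0 seconds


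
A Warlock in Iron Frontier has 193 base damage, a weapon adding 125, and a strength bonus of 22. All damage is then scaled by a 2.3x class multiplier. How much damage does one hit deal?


Sum base + weapon + str = 193 + 125 + 22 = 340
Multiply by 2.3:
340 * 2.3 = 782.0

782.0 damage


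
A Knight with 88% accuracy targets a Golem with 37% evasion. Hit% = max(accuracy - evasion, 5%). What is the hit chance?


accuracy - evasion = 88 - 37 = 51
Apply floor: max(51, 5) = 51
Hit chance = 51%

51%


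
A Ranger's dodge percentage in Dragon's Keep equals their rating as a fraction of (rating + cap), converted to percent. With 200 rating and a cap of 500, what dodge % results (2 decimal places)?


dodge% = 200 / (200 + 500) * 100
= 200 / 700 * 100
= 0.285714 * 100
= 28.57%

28.57%


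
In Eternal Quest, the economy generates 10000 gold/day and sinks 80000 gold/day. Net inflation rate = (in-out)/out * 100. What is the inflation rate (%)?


Net gold = 10000 - 80000 = -70000
Inflation rate = net / sunk * 100 = -70000 / 80000 * 100
= -0.875 * 100
= -87.50%

-87.50%


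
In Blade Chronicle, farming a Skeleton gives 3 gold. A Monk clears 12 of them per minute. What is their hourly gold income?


Gold per minute = 3 * 12 = 36
Gold per hour = 36 * 60 = 2160

2160 gold/hour


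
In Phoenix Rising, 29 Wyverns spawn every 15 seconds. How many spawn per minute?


Spawns per minute = count * (60 / interval)
= 29 * (60 / 15)
= 29 * 4.0
= 116.0

116.0 per minute


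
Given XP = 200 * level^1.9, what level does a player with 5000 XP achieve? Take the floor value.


XP = 200 * level^1.9, so level = (XP / 200)^(1/1.9)
= (5000 / 200)^(1/1.9)
= 25.0^0.5263
= 5.442
Floor: level = 5

level 5


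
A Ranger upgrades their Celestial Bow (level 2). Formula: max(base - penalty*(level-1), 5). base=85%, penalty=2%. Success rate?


raw_rate = 85 - 2 * (2 - 1)
= 85 - 2 * 1
= 85 - 2
= 83
Apply floor: max(83, 5) = 83%

83%


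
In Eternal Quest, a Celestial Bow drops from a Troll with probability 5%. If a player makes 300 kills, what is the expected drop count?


Expected drops = kills * (drop_rate / 100)
= 300 * (5 / 100)
= 300 * 0.05
= 15.0

15.0 drops


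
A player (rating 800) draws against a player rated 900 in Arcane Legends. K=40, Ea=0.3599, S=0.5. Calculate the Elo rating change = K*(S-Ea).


Elo update: delta = K * (S - Ea), where S = 0.5 (draws)
S - Ea = 0.5 - 0.3599 = 0.1401
Rating change = 40 * 0.1401
= 5.60

5.60 rating points


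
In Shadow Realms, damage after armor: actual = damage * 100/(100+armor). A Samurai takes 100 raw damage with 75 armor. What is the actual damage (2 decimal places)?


actual = 100 * 100 / (100 + 75)
= 100 * 100 / 175
= 10000 / 175
= 57.14

57.14 damage


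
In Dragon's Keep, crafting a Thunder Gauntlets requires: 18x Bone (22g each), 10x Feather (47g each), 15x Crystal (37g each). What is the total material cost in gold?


Cost breakdown:
  Bone: 18 * 22 = 396
  Feather: 10 * 47 = 470
  Crystal: 15 * 37 = 555
Total = 396 + 470 + 555 = 1421

1421 gold


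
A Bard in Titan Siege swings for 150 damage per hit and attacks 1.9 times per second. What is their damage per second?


DPS = damage * attack_speed
= 150 * 1.9
= 285.0

285.0 DPS


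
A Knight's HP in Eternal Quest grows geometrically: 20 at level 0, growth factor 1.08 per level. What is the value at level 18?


value = base * growth^level
= 20 * 1.08^18
= 20 * 3.996019
= 79.92

79.92 HP


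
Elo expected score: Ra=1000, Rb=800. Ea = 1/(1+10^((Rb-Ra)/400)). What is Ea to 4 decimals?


Elo expected score: Ea = 1/(1 + 10^((Rb-Ra)/400))
Rb - Ra = 800 - 1000 = -200
(Rb-Ra)/400 = -200/400 = -0.5
10^-0.5 = 0.316228
Ea = 1/(1 + 0.316228) = 1/1.316228 = 0.7597

0.7597


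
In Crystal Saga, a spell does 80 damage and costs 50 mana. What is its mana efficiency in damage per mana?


Efficiency = damage / mana
= 80 / 50
= 1.60

1.60 dmg/mana


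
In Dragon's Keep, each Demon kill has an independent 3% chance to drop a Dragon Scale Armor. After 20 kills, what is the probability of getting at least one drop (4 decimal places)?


P(at least one) = 1 - P(none) = 1 - (1-p)^n
p = 3/100 = 0.03
1 - p = 0.97
(1 - p)^20 = 0.97^20 = 0.543794
P(at least one) = 1 - 0.543794 = 0.4562

0.4562


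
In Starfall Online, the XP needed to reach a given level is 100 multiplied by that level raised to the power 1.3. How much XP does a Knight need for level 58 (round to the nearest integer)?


XP = 100 * level^1.3
Substitute level = 58:
XP = 100 * 58^1.3
= 100 * 196.0904
= 19609

19609 XP


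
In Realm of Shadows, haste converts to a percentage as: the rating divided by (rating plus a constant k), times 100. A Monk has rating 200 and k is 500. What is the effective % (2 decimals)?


effective% = rating / (rating + k) * 100
= 200 / (200 + 500) * 100
= 200 / 700 * 100
= 0.285714 * 100
= 28.57%

28.57%


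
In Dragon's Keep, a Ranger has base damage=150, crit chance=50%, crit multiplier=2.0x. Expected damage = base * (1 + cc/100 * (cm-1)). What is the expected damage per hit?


E[dmg] = base * (1 + crit_chance * (crit_mult - 1))
cc as decimal = 50/100 = 0.5
cm - 1 = 2.0 - 1 = 1.0
Bonus factor = 0.5 * 1.0 = 0.5
Total multiplier = 1 + 0.5 = 1.5
Expected damage = 150 * 1.5 = 225.00

225.00 damage


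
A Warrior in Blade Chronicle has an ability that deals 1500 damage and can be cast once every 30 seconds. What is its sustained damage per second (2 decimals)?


DPS = damage / cooldown
= 1500 / 30
= 50.00

50.00 DPS


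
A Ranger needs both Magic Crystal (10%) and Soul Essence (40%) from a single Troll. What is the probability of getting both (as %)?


For independent events, P(both) = P(A) * P(B)
= 10% * 40%
= 400 / 100 %
= 4.0%

4.0%


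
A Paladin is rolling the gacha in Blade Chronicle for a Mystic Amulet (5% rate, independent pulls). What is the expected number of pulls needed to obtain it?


Expected pulls for a geometric distribution = 1/p = 100 / rate%
= 100 / 5
= 20.0

20.0 pulls
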